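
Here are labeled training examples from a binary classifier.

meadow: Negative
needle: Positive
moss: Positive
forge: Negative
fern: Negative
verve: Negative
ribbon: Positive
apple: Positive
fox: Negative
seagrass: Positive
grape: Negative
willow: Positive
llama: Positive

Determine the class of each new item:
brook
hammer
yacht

Positive, Positive, Negative

Looking at the examples, the only property every 'Positive' case has and every 'Negative' case lacks is: has a double letter.
brook: 'oo' doubled — checks out, so Positive.
hammer: 'mm' doubled — checks out, so Positive.
yacht: no doubled letter — does not fit, so Negative.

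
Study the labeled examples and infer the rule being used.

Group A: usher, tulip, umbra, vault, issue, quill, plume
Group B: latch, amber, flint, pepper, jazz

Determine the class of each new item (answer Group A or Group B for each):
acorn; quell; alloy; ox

Comparing the two groups points to one rule — contains 'u'.

Group B, Group A, Group B, Group B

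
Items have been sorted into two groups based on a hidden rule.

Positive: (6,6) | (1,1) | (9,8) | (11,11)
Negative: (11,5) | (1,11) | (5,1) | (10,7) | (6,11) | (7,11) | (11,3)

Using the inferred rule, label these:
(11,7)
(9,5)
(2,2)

Negative, Negative, Positive

A rule that fits every label: |first − second| ≤ 1 — true of each 'Positive' example, false of each 'Negative' one.
Negative: (11,7), since |11−7| = 4.
Negative: (9,5), since |9−5| = 4.
Positive: (2,2), since |2−2| = 0.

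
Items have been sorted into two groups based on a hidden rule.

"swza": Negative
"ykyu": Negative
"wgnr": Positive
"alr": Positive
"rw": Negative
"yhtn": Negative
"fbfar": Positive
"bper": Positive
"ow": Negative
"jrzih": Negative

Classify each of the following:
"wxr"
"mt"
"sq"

Checking candidate rules against both groups, what survives is: ends with 'r'.

Positive, Negative, Negative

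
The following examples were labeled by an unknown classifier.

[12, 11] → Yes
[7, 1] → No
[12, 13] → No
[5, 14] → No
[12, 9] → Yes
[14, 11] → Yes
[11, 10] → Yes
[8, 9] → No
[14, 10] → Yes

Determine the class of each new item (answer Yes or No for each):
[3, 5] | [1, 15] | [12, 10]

'Yes' ⟺ first > second AND sum ≥ 17.
[3, 5]: 3 < 5, 3+5 = 8 — fails this test, so No. [1, 15]: 1 < 15, 1+15 = 16 — fails this test, so No. [12, 10]: 12 > 10, 12+10 = 22 — checks out, so Yes.

No, No, Yes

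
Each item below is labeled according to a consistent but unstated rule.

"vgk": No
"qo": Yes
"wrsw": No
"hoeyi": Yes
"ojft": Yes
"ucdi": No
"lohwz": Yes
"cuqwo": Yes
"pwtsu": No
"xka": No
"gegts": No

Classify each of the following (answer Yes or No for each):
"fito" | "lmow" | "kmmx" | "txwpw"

Yes, Yes, No, No

The rule appears to be: contains 'o'.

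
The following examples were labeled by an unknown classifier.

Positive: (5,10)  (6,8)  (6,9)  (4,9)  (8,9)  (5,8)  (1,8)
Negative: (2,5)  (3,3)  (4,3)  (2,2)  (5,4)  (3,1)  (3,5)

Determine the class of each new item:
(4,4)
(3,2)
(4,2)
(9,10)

The rule appears to be: second ≥ 6.
(4,4): second 4, doesn't match → Negative.
(3,2): second 2, doesn't match → Negative.
(4,2): second 2, doesn't match → Negative.
(9,10): second 10, satisfies this → Positive.

Negative, Negative, Negative, Positive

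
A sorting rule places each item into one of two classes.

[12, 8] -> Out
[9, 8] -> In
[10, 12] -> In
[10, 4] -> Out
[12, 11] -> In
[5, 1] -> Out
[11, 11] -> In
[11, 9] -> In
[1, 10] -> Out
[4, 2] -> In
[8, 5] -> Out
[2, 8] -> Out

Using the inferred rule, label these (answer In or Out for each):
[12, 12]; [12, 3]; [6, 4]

In, Out, In

A rule that fits every label: |first − second| ≤ 2 — true of each 'In' example, false of each 'Out' one.
[12, 12] → |12−12| = 0 → In.
[12, 3] → |12−3| = 9 → Out.
[6, 4] → |6−4| = 2 → In.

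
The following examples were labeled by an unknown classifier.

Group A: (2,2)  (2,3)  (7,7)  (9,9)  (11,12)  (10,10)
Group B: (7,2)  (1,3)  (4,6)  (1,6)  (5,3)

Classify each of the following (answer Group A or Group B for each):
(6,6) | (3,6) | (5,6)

Group A, Group B, Group A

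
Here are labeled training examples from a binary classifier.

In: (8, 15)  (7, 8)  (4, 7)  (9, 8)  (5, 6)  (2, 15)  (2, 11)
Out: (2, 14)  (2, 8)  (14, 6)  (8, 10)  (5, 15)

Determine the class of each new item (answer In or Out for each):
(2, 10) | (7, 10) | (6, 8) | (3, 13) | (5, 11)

Out, In, Out, Out, Out

The pattern is that an item is 'In' exactly when: sum is odd.
(2, 10): Out (2+10 = 12).
(7, 10): In (7+10 = 17).
(6, 8): Out (6+8 = 14).
(3, 13): Out (3+13 = 16).
(5, 11): Out (5+11 = 16).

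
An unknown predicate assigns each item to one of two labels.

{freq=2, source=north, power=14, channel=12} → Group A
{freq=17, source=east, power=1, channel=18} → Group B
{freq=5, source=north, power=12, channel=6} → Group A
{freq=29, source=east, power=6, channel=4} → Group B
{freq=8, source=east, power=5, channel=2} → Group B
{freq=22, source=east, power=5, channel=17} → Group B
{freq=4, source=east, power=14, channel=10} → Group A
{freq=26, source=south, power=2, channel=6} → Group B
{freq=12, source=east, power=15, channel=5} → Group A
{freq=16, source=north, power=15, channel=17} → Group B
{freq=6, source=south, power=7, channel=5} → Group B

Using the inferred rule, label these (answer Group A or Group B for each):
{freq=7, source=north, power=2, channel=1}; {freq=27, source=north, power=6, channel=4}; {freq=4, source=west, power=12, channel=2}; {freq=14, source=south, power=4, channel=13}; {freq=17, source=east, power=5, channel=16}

One predicate separates the groups cleanly: freq ≤ 12 AND power ≥ 12.

Group B, Group B, Group A, Group B, Group B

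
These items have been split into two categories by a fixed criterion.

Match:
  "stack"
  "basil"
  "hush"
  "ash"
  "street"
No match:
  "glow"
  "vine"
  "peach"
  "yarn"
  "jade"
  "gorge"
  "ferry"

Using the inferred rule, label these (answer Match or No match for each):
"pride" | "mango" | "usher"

The common property of the 'Match' items is: contains 's'. No 'No match' item has it.
"pride": no 's' — doesn't match, so No match.
"mango": no 's' — doesn't match, so No match.
"usher": has 's' — matches, so Match.

No match, No match, Match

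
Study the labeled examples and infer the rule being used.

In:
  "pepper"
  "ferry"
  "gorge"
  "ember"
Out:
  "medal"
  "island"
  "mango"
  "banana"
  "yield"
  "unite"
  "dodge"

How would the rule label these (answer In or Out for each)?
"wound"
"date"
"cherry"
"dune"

Out, Out, In, Out

The simplest hypothesis consistent with all the labels is: contains 'r'.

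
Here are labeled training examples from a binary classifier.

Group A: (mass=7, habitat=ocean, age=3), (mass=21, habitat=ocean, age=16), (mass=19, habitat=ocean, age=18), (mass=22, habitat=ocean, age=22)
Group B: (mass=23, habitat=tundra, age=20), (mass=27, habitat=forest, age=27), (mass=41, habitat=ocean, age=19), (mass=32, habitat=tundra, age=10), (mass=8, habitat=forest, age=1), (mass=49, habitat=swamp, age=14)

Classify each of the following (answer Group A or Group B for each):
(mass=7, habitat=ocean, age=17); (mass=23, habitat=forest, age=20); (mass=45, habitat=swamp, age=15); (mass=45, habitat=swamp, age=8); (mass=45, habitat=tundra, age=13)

Every 'Group A' example satisfies: habitat is ocean AND mass ≤ 22. None of the 'Group B' examples do.

Group A, Group B, Group B, Group B, Group B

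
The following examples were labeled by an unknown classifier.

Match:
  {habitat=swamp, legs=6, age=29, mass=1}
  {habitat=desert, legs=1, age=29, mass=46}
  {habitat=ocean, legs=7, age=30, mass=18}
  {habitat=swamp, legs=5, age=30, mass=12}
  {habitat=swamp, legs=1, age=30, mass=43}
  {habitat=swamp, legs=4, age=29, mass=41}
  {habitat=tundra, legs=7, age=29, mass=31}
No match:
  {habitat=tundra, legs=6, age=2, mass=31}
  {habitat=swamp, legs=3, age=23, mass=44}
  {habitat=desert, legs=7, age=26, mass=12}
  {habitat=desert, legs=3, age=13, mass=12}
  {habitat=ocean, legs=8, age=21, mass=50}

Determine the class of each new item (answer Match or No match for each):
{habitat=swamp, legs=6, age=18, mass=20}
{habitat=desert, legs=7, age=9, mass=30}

No match, No match

One predicate separates the groups cleanly: age ≥ 29.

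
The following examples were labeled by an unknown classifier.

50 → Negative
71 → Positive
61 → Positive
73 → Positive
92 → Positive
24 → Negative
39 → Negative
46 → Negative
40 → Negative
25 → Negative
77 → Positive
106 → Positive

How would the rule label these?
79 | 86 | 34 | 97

Positive, Positive, Negative, Positive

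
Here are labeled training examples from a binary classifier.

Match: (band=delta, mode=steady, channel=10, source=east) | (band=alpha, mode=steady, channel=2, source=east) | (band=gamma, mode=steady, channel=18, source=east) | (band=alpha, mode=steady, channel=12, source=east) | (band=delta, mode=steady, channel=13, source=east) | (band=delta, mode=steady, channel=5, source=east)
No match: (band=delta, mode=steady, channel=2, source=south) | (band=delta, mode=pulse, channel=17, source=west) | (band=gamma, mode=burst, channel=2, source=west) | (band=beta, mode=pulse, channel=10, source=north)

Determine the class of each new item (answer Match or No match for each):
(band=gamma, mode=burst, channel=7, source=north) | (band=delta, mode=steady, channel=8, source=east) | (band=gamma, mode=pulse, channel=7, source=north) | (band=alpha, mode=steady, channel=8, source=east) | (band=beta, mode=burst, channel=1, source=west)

No match, Match, No match, Match, No match

Every 'Match' example satisfies: source is east. None of the 'No match' examples do.
(band=gamma, mode=burst, channel=7, source=north): No match (source is north).
(band=delta, mode=steady, channel=8, source=east): Match (source is east).
(band=gamma, mode=pulse, channel=7, source=north): No match (source is north).
(band=alpha, mode=steady, channel=8, source=east): Match (source is east).
(band=beta, mode=burst, channel=1, source=west): No match (source is west).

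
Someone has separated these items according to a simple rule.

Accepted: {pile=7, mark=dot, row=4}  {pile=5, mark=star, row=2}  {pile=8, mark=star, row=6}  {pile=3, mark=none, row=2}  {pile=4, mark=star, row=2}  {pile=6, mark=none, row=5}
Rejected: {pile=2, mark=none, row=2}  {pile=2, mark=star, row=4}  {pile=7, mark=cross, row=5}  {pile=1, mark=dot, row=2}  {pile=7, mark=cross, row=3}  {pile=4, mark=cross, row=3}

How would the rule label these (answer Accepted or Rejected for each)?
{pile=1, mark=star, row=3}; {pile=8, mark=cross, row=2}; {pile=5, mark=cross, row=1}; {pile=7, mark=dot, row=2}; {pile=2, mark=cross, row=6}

Rejected, Rejected, Rejected, Accepted, Rejected

The pattern is that an item is 'Accepted' exactly when: mark is not cross AND pile ≥ 3.
{pile=1, mark=star, row=3} → mark is star, pile = 1 → Rejected. {pile=8, mark=cross, row=2} → mark is cross, pile = 8 → Rejected. {pile=5, mark=cross, row=1} → mark is cross, pile = 5 → Rejected. {pile=7, mark=dot, row=2} → mark is dot, pile = 7 → Accepted. {pile=2, mark=cross, row=6} → mark is cross, pile = 2 → Rejected.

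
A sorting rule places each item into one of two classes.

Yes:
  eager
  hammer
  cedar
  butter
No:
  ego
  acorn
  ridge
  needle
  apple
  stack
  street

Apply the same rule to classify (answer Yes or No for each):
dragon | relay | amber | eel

No, No, Yes, No

The rule appears to be: ends with 'r'.
dragon: ends with 'n' — doesn't match, so No. relay: ends with 'y' — doesn't match, so No. amber: ends with 'r' — qualifies, so Yes. eel: ends with 'l' — doesn't match, so No.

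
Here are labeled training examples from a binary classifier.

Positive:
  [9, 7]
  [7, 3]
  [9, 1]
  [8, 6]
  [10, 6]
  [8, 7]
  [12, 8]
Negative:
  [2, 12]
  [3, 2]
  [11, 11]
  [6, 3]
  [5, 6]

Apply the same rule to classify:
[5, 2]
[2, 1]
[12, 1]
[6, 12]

Negative, Negative, Positive, Negative

All 'Positive' examples share one property — first > second AND sum ≥ 10 — and every 'Negative' example lacks it.
[5, 2]: Negative (5 > 2, 5+2 = 7). [2, 1]: Negative (2 > 1, 2+1 = 3). [12, 1]: Positive (12 > 1, 12+1 = 13). [6, 12]: Negative (6 < 12, 6+12 = 18).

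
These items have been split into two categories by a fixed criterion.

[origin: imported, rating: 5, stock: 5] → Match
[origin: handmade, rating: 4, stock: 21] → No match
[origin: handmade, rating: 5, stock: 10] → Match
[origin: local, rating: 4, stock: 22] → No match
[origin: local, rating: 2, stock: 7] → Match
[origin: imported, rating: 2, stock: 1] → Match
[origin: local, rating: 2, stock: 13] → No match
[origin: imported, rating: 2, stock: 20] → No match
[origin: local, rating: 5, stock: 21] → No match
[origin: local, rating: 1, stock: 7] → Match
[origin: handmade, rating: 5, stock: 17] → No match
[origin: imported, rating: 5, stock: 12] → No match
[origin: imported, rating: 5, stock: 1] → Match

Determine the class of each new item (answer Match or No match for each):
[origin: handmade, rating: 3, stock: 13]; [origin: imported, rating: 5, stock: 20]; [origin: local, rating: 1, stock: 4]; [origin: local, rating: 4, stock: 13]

No match, No match, Match, No match

Rule: stock ≤ 10. This holds for each 'Match' example and fails for each 'No match' one.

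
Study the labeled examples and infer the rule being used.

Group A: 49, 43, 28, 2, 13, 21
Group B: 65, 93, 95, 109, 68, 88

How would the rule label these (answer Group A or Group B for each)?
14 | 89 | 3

Group A, Group B, Group A

'Group A' ⟺ at most 49.
14 → 14 ≤ 49 → Group A.
89 → 89 > 49 → Group B.
3 → 3 ≤ 49 → Group A.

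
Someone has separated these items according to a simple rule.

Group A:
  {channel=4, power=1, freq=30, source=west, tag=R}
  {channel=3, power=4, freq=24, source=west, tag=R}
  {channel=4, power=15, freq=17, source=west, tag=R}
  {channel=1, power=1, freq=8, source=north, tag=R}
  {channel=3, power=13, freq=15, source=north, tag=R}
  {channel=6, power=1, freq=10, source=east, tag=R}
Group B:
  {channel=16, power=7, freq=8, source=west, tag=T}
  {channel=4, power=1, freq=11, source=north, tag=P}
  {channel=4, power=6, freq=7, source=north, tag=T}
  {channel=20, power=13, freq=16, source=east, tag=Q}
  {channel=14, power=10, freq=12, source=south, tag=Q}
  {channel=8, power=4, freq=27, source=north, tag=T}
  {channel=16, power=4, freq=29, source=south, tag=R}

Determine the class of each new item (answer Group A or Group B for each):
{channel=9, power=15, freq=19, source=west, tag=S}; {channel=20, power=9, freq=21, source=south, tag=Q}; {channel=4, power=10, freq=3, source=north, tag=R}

Group B, Group B, Group A

The pattern is that an item is 'Group A' exactly when: tag is R AND channel ≤ 6.
{channel=9, power=15, freq=19, source=west, tag=S}: Group B (tag is S, channel = 9). {channel=20, power=9, freq=21, source=south, tag=Q}: Group B (tag is Q, channel = 20). {channel=4, power=10, freq=3, source=north, tag=R}: Group A (tag is R, channel = 4).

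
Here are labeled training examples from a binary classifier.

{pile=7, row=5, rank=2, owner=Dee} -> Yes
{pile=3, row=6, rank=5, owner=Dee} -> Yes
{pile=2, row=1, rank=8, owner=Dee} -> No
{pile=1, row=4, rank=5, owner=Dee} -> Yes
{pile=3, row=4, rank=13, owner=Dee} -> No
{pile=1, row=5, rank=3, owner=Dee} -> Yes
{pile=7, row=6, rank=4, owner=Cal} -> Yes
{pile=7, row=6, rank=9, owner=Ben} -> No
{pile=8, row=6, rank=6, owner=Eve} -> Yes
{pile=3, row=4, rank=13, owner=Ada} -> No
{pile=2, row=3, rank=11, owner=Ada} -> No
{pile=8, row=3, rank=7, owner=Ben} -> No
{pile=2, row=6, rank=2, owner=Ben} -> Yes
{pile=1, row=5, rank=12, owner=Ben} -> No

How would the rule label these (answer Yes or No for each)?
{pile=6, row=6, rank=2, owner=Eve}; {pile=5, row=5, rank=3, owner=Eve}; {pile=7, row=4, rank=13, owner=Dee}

Yes, Yes, No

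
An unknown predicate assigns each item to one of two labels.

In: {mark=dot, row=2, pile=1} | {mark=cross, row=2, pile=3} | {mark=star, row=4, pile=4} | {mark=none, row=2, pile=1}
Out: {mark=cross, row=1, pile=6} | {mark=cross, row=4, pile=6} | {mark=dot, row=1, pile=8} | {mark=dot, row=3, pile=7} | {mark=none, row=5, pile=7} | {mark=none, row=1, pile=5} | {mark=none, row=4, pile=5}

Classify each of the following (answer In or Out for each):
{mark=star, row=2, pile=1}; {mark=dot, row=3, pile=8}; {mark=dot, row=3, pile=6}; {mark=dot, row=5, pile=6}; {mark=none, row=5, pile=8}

Rule: pile ≤ 4. This holds for each 'In' example and fails for each 'Out' one.
In: {mark=star, row=2, pile=1}, since pile = 1. Out: {mark=dot, row=3, pile=8}, since pile = 8. Out: {mark=dot, row=3, pile=6}, since pile = 6. Out: {mark=dot, row=5, pile=6}, since pile = 6. Out: {mark=none, row=5, pile=8}, since pile = 8.

In, Out, Out, Out, Out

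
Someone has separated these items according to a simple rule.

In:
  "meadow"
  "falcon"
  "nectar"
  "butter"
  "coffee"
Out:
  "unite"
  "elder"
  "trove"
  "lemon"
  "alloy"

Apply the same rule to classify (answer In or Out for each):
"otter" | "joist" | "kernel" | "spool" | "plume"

Out, Out, In, Out, Out

'In' ⟺ even length.
Out: "otter", since length 5. Out: "joist", since length 5. In: "kernel", since length 6. Out: "spool", since length 5. Out: "plume", since length 5.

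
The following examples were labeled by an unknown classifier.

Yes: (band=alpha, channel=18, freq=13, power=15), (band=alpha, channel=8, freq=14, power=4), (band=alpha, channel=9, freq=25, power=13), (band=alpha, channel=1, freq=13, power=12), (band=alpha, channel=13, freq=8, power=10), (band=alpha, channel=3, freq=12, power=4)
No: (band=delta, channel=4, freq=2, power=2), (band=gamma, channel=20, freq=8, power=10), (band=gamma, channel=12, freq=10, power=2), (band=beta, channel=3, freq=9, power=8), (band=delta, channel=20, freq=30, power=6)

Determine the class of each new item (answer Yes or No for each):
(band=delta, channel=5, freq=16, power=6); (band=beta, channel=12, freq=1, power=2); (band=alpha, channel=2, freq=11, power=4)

No, No, Yes

Looking at the examples, the only property every 'Yes' case has and every 'No' case lacks is: band is alpha.
(band=delta, channel=5, freq=16, power=6): band is delta — lacks this property, so No.
(band=beta, channel=12, freq=1, power=2): band is beta — lacks this property, so No.
(band=alpha, channel=2, freq=11, power=4): band is alpha — meets the rule, so Yes.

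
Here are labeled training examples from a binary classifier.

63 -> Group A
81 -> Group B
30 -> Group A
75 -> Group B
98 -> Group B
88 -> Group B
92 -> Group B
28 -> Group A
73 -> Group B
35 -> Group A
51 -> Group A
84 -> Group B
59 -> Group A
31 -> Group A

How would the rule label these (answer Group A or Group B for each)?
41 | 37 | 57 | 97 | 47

A rule that fits every label: at most 63 — true of each 'Group A' example, false of each 'Group B' one.
41 — 41 ≤ 63, hence Group A. 37 — 37 ≤ 63, hence Group A. 57 — 57 ≤ 63, hence Group A. 97 — 97 > 63, hence Group B. 47 — 47 ≤ 63, hence Group A.

Group A, Group A, Group A, Group B, Group A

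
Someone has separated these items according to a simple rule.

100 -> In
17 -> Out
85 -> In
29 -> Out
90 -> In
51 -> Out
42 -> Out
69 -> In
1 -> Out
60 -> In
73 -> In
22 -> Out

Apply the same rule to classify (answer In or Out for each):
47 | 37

Out, Out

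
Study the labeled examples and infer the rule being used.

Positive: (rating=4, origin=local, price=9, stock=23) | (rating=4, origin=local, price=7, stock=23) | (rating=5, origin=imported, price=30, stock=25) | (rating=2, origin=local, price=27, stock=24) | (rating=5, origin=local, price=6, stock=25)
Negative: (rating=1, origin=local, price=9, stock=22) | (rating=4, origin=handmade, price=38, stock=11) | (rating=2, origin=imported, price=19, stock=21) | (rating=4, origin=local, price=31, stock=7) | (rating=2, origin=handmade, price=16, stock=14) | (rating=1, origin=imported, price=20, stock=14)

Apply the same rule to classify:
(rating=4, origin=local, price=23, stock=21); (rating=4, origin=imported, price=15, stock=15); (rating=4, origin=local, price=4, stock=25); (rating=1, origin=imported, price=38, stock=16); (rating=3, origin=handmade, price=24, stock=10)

Negative, Negative, Positive, Negative, Negative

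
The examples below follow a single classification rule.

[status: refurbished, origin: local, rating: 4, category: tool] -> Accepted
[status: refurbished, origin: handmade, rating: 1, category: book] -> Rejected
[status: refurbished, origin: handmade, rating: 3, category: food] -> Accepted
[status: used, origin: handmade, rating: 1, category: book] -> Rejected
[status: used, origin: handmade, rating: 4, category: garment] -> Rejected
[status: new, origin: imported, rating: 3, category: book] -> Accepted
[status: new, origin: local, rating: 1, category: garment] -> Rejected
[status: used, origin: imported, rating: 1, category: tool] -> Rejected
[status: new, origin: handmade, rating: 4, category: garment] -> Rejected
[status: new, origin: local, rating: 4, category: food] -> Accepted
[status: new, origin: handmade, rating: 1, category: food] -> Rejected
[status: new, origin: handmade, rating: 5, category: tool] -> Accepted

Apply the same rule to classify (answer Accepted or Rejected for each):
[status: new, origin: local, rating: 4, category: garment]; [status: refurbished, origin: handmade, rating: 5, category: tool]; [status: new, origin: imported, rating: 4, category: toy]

One predicate separates the groups cleanly: category is not garment AND rating ≥ 3.

Rejected, Accepted, Accepted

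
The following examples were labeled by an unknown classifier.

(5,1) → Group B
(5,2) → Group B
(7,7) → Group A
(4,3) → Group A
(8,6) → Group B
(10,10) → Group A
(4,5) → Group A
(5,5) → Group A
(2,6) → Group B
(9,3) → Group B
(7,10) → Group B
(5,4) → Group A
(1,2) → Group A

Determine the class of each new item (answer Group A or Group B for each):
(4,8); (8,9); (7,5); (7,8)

The pattern is that an item is 'Group A' exactly when: |first − second| ≤ 1.
(4,8) — |4−8| = 4, hence Group B.
(8,9) — |8−9| = 1, hence Group A.
(7,5) — |7−5| = 2, hence Group B.
(7,8) — |7−8| = 1, hence Group A.

Group B, Group A, Group B, Group A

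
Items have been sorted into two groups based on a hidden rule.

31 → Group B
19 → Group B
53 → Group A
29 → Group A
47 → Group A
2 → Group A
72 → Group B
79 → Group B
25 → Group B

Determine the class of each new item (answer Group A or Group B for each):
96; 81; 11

Group B, Group B, Group A

A rule that fits every label: ≡ 2 (mod 3) — true of each 'Group A' example, false of each 'Group B' one.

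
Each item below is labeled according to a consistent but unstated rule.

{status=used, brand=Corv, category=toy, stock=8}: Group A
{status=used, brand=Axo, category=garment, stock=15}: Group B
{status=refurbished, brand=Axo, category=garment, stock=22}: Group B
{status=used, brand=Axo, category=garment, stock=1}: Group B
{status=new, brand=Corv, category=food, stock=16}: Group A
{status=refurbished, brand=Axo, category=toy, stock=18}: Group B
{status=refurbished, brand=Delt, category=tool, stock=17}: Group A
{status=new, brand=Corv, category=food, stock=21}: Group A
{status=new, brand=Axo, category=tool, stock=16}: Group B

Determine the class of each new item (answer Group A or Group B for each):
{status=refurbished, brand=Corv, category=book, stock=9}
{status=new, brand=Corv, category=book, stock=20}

Group A, Group A

All 'Group A' examples share one property — brand is not Axo — and every 'Group B' example lacks it.
{status=refurbished, brand=Corv, category=book, stock=9}: Group A (brand is Corv).
{status=new, brand=Corv, category=book, stock=20}: Group A (brand is Corv).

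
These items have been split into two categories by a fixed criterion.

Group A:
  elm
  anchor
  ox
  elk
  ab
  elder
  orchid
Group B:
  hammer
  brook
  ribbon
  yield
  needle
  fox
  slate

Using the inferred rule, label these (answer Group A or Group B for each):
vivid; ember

Group B, Group A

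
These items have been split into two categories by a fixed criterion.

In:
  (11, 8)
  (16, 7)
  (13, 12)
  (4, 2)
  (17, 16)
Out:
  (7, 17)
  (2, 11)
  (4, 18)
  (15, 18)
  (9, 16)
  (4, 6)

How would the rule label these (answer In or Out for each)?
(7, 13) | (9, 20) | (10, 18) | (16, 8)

Out, Out, Out, In

The simplest hypothesis consistent with all the labels is: first > second.
(7, 13): 7 < 13 — fails this test, so Out. (9, 20): 9 < 20 — fails this test, so Out. (10, 18): 10 < 18 — fails this test, so Out. (16, 8): 16 > 8 — fits, so In.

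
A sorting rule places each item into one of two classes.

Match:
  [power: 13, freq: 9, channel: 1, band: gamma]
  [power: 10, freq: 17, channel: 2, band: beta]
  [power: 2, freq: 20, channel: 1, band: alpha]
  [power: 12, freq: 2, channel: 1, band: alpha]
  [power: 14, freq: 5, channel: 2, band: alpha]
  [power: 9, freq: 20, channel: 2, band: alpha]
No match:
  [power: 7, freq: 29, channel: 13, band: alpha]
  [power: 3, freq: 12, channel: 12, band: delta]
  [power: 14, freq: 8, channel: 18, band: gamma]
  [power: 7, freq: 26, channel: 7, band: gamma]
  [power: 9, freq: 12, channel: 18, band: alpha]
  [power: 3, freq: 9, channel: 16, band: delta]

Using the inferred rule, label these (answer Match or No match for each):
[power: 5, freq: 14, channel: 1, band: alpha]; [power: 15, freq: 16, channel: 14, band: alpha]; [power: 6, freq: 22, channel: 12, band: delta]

Match, No match, No match

Rule: channel ≤ 2. This holds for each 'Match' example and fails for each 'No match' one.
[power: 5, freq: 14, channel: 1, band: alpha]: channel = 1 — has this property, so Match.
[power: 15, freq: 16, channel: 14, band: alpha]: channel = 14 — does not fit, so No match.
[power: 6, freq: 22, channel: 12, band: delta]: channel = 12 — does not fit, so No match.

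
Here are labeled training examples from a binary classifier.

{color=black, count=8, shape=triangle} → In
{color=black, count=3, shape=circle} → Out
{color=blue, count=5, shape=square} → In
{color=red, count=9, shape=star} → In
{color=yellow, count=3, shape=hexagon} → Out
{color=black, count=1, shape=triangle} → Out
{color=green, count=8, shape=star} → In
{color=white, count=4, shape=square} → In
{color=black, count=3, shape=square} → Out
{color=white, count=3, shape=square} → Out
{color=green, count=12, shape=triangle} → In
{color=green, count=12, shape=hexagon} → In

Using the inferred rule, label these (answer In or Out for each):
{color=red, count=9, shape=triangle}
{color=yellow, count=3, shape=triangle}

A rule that fits every label: count ≥ 4 — true of each 'In' example, false of each 'Out' one.
{color=red, count=9, shape=triangle}: count = 9 — matches, so In. {color=yellow, count=3, shape=triangle}: count = 3 — doesn't qualify, so Out.

In, Out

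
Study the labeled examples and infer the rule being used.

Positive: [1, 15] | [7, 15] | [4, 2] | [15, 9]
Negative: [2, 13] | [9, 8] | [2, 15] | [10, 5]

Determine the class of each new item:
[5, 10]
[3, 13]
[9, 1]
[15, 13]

'Positive' ⟺ sum is even.
[5, 10] — 5+10 = 15, hence Negative.
[3, 13] — 3+13 = 16, hence Positive.
[9, 1] — 9+1 = 10, hence Positive.
[15, 13] — 15+13 = 28, hence Positive.

Negative, Positive, Positive, Positive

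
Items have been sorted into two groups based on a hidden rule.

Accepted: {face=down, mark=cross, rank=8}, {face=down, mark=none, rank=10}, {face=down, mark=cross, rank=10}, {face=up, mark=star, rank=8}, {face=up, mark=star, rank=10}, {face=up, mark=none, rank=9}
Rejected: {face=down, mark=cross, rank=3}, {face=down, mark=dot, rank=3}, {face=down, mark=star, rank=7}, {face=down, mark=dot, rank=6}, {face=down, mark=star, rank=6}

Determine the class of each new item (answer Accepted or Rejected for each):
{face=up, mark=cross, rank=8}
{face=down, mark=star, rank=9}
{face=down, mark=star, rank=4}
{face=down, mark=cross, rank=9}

Accepted, Accepted, Rejected, Accepted

The classifier is using: rank ≥ 8.
{face=up, mark=cross, rank=8}: rank = 8 — meets the rule, so Accepted. {face=down, mark=star, rank=9}: rank = 9 — meets the rule, so Accepted. {face=down, mark=star, rank=4}: rank = 4 — lacks this property, so Rejected. {face=down, mark=cross, rank=9}: rank = 9 — meets the rule, so Accepted.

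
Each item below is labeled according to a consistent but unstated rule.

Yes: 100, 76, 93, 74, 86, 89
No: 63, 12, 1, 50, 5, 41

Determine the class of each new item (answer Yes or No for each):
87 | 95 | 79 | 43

One predicate separates the groups cleanly: at least 74.
87: 87 ≥ 74 — satisfies this, so Yes. 95: 95 ≥ 74 — satisfies this, so Yes. 79: 79 ≥ 74 — satisfies this, so Yes. 43: 43 < 74 — does not satisfy this, so No.

Yes, Yes, Yes, No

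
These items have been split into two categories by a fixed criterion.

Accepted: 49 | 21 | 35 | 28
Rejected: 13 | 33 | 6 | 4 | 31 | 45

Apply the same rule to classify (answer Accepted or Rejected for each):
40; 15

Rejected, Rejected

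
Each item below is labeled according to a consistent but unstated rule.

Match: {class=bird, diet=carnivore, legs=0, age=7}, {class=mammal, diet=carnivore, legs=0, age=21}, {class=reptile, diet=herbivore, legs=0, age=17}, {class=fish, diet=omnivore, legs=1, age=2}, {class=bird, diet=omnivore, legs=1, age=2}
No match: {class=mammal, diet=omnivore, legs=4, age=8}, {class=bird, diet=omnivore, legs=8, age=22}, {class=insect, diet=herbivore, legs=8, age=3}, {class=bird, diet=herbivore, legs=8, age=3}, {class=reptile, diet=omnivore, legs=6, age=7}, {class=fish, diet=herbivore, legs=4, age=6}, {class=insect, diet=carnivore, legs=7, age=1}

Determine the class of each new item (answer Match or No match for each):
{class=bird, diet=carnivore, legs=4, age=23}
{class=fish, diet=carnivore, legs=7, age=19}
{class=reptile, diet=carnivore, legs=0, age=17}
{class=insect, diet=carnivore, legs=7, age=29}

No match, No match, Match, No match

The simplest hypothesis consistent with all the labels is: legs ≤ 1.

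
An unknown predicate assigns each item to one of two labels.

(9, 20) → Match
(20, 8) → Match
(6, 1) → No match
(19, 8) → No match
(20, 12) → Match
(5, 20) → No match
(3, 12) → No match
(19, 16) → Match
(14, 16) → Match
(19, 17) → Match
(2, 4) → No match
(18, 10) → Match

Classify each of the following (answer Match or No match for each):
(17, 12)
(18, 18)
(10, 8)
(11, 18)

Match, Match, No match, Match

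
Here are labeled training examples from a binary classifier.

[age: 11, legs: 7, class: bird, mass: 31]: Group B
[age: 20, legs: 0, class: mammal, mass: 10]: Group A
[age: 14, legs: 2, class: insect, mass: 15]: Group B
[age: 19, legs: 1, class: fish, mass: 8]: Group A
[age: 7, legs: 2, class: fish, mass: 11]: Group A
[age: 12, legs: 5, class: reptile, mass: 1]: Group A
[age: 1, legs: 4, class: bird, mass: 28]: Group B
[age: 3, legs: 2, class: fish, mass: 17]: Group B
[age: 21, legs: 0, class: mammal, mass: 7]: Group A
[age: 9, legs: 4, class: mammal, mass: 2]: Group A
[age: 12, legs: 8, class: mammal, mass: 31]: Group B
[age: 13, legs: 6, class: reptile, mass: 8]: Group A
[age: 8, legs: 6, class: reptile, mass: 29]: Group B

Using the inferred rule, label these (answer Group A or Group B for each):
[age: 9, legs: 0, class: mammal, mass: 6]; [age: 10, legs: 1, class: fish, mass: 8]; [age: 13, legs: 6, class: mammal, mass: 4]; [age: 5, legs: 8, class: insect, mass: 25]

Group A, Group A, Group A, Group B

The pattern is that an item is 'Group A' exactly when: mass ≤ 11.
[age: 9, legs: 0, class: mammal, mass: 6] → mass = 6 → Group A. [age: 10, legs: 1, class: fish, mass: 8] → mass = 8 → Group A. [age: 13, legs: 6, class: mammal, mass: 4] → mass = 4 → Group A. [age: 5, legs: 8, class: insect, mass: 25] → mass = 25 → Group B.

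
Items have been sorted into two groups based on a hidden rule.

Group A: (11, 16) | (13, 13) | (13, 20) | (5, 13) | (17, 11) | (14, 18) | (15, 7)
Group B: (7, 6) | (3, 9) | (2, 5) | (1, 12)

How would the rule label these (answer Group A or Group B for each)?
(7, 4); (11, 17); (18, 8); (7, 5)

Group B, Group A, Group A, Group B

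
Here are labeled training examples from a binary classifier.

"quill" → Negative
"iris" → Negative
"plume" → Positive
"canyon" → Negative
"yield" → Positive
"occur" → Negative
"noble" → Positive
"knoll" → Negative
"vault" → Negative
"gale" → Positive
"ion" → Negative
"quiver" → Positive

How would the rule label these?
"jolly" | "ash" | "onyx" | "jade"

The distinguishing property — contains 'e' — holds for all the 'Positive' cases and none of the 'Negative' cases.
Negative: "jolly", since no 'e'. Negative: "ash", since no 'e'. Negative: "onyx", since no 'e'. Positive: "jade", since has 'e'.

Negative, Negative, Negative, Positive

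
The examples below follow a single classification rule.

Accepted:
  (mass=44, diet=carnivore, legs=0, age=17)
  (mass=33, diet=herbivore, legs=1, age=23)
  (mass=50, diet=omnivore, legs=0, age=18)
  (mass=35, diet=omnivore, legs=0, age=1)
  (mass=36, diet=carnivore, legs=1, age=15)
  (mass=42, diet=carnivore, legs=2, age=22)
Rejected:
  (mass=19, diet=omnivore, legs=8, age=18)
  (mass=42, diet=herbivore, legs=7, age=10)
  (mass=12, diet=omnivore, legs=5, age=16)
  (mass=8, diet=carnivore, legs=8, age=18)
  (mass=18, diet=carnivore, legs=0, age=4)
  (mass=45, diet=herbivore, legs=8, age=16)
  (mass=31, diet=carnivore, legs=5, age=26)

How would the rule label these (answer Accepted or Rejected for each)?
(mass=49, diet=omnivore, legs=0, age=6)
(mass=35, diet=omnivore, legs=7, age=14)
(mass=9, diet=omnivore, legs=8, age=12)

Accepted, Rejected, Rejected

The common property of the 'Accepted' items is: mass ≥ 19 AND legs ≤ 2. No 'Rejected' item has it.
(mass=49, diet=omnivore, legs=0, age=6): mass = 49, legs = 0, matches → Accepted.
(mass=35, diet=omnivore, legs=7, age=14): mass = 35, legs = 7, does not fit → Rejected.
(mass=9, diet=omnivore, legs=8, age=12): mass = 9, legs = 8, does not fit → Rejected.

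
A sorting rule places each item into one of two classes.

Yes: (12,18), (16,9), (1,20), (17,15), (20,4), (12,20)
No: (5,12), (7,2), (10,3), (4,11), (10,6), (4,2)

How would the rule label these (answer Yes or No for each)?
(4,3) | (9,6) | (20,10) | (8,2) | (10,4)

No, No, Yes, No, No

The distinguishing property — sum ≥ 21 — holds for all the 'Yes' cases and none of the 'No' cases.
(4,3) → 4+3 = 7 → No. (9,6) → 9+6 = 15 → No. (20,10) → 20+10 = 30 → Yes. (8,2) → 8+2 = 10 → No. (10,4) → 10+4 = 14 → No.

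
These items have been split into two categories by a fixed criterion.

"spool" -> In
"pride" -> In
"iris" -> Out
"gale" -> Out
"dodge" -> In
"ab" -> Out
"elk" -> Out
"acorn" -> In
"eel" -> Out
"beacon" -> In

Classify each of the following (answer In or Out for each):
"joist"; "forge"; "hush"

The common property of the 'In' items is: length ≥ 5. No 'Out' item has it.
"joist" — length 5, hence In. "forge" — length 5, hence In. "hush" — length 4, hence Out.

In, In, Out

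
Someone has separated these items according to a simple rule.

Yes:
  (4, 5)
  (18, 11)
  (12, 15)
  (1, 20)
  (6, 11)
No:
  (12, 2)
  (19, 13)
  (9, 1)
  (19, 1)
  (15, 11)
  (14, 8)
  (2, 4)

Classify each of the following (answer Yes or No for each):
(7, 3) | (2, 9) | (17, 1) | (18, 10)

No, Yes, No, No

Checking candidate rules against both groups, what survives is: sum is odd.
(7, 3): No (7+3 = 10). (2, 9): Yes (2+9 = 11). (17, 1): No (17+1 = 18). (18, 10): No (18+10 = 28).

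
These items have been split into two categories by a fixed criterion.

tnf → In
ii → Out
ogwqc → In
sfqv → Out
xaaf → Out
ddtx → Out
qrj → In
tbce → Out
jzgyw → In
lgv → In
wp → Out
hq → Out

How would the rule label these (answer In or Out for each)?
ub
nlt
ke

Comparing the two groups points to one rule — odd length.
ub — length 2, hence Out.
nlt — length 3, hence In.
ke — length 2, hence Out.

Out, In, Out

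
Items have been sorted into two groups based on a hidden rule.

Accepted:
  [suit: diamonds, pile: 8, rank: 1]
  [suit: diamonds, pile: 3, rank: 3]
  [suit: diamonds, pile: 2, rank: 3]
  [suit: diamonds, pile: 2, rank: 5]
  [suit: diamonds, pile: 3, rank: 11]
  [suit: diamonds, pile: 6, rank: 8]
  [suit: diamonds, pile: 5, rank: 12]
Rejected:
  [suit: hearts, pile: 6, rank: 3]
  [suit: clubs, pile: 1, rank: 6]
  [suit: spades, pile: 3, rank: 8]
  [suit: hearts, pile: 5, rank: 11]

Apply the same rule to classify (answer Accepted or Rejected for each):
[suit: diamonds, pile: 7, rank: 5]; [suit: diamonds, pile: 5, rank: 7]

Accepted, Accepted

A rule that fits every label: suit is diamonds — true of each 'Accepted' example, false of each 'Rejected' one.
[suit: diamonds, pile: 7, rank: 5] — suit is diamonds, hence Accepted. [suit: diamonds, pile: 5, rank: 7] — suit is diamonds, hence Accepted.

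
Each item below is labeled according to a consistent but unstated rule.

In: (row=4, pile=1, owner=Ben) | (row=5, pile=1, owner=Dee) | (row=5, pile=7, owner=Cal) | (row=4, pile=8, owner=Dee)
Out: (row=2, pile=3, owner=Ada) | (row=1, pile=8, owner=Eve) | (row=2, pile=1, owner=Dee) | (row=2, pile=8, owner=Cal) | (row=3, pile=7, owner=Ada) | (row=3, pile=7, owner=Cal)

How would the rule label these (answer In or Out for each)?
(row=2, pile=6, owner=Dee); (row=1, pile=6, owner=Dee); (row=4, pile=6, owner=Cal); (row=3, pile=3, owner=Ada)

The pattern is that an item is 'In' exactly when: row ≥ 4.

Out, Out, In, Out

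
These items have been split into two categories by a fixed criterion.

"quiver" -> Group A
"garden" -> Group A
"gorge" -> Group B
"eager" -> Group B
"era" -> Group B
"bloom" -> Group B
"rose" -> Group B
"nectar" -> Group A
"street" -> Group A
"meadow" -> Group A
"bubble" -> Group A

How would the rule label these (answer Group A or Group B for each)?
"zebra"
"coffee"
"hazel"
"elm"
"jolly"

Group B, Group A, Group B, Group B, Group B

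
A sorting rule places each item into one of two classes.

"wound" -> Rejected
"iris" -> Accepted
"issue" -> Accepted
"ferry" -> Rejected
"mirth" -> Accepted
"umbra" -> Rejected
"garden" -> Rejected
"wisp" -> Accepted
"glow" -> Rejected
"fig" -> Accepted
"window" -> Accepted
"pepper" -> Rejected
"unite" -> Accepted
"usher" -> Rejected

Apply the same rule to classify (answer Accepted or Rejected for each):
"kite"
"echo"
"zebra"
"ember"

Accepted, Rejected, Rejected, Rejected

The classifier is using: contains 'i'.
Accepted: "kite", since has 'i'.
Rejected: "echo", since no 'i'.
Rejected: "zebra", since no 'i'.
Rejected: "ember", since no 'i'.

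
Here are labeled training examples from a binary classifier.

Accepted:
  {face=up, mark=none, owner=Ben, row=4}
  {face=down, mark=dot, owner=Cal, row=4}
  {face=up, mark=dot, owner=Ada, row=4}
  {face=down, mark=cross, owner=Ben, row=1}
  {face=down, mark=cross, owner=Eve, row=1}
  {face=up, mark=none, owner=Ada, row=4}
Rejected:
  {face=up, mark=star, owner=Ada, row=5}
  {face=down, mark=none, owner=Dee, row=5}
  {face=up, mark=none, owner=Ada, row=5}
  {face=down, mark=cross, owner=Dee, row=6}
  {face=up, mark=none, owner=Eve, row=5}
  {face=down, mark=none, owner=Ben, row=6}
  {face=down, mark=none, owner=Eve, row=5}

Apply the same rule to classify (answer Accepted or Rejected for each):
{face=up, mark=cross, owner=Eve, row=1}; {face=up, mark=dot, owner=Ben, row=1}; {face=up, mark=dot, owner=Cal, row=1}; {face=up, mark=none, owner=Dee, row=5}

Accepted, Accepted, Accepted, Rejected

A rule that fits every label: row ≤ 4 — true of each 'Accepted' example, false of each 'Rejected' one.
{face=up, mark=cross, owner=Eve, row=1}: row = 1 — checks out, so Accepted. {face=up, mark=dot, owner=Ben, row=1}: row = 1 — checks out, so Accepted. {face=up, mark=dot, owner=Cal, row=1}: row = 1 — checks out, so Accepted. {face=up, mark=none, owner=Dee, row=5}: row = 5 — does not pass, so Rejected.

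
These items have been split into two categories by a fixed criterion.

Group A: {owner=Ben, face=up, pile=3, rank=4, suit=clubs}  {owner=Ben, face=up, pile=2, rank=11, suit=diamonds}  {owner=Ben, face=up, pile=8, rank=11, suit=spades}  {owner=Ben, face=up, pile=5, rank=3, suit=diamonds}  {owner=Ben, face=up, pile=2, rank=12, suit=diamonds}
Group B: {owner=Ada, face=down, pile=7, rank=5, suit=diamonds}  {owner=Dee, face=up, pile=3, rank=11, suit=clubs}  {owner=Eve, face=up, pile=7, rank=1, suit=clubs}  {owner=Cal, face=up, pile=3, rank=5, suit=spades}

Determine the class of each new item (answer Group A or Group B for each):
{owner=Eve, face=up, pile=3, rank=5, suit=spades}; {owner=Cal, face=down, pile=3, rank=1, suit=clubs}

The classifier is using: owner is Ben.

Group B, Group B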